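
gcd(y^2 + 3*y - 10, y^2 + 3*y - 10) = y^2 + 3*y - 10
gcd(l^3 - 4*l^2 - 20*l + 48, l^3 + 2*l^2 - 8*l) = l^2 + 2*l - 8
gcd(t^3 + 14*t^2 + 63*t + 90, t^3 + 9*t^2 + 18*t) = t^2 + 9*t + 18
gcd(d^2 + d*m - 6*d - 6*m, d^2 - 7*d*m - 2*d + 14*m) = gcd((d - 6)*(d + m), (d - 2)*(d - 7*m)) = 1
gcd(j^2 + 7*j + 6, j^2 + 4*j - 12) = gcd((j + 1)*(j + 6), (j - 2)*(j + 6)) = j + 6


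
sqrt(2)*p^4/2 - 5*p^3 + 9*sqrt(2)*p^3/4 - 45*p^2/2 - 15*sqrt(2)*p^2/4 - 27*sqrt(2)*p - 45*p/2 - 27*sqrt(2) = (p + 3/2)*(p + 3)*(p - 6*sqrt(2))*(sqrt(2)*p/2 + 1)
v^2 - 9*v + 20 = (v - 5)*(v - 4)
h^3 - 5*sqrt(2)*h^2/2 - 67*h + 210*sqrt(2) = (h - 5*sqrt(2))*(h - 7*sqrt(2)/2)*(h + 6*sqrt(2))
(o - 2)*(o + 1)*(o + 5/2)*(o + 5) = o^4 + 13*o^3/2 + 3*o^2 - 55*o/2 - 25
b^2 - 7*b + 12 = (b - 4)*(b - 3)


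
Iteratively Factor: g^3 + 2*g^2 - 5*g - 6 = (g + 1)*(g^2 + g - 6) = (g - 2)*(g + 1)*(g + 3)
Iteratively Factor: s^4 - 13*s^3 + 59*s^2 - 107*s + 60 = (s - 3)*(s^3 - 10*s^2 + 29*s - 20) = (s - 3)*(s - 1)*(s^2 - 9*s + 20) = (s - 5)*(s - 3)*(s - 1)*(s - 4)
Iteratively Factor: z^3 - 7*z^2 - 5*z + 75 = (z + 3)*(z^2 - 10*z + 25) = (z - 5)*(z + 3)*(z - 5)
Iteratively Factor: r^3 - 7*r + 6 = (r - 1)*(r^2 + r - 6) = (r - 2)*(r - 1)*(r + 3)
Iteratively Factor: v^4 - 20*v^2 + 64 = (v - 2)*(v^3 + 2*v^2 - 16*v - 32) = (v - 4)*(v - 2)*(v^2 + 6*v + 8) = (v - 4)*(v - 2)*(v + 2)*(v + 4)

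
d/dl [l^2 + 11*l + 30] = 2*l + 11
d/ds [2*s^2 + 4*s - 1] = 4*s + 4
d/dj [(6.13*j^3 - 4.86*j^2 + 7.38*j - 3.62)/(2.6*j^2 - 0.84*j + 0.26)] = (15.938*j^4 - 10.2984*j^3 - 10.3242*j^2 + 16.2968*j - 1.122)/(6.76*j^4 - 4.368*j^3 + 2.0576*j^2 - 0.4368*j + 0.0676)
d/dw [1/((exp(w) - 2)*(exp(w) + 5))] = (-2*exp(w) - 3)*exp(w)/(exp(4*w) + 6*exp(3*w) - 11*exp(2*w) - 60*exp(w) + 100)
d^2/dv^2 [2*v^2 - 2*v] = 4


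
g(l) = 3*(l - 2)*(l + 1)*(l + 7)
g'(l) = 3*(l - 2)*(l + 1) + 3*(l - 2)*(l + 7) + 3*(l + 1)*(l + 7)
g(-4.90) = 169.53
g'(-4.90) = 12.69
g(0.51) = -50.69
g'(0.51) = -6.30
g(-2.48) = 89.91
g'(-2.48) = -60.93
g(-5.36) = 157.88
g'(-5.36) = 38.61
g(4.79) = 571.37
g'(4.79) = 351.94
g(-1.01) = 0.54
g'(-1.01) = -54.18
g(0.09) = -44.28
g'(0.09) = -23.69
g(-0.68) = -16.26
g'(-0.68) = -47.32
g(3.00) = 120.00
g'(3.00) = 162.00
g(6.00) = 1092.00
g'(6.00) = 513.00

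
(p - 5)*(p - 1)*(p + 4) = p^3 - 2*p^2 - 19*p + 20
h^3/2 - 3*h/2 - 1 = (h/2 + 1/2)*(h - 2)*(h + 1)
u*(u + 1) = u^2 + u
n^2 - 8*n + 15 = (n - 5)*(n - 3)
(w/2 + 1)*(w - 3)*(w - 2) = w^3/2 - 3*w^2/2 - 2*w + 6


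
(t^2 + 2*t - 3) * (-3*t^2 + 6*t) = -3*t^4 + 21*t^2 - 18*t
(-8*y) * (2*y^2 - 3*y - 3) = -16*y^3 + 24*y^2 + 24*y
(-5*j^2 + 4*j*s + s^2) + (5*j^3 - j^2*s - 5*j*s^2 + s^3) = 5*j^3 - j^2*s - 5*j^2 - 5*j*s^2 + 4*j*s + s^3 + s^2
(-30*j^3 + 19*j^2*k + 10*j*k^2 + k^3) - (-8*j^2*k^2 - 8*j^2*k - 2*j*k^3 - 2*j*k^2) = -30*j^3 + 8*j^2*k^2 + 27*j^2*k + 2*j*k^3 + 12*j*k^2 + k^3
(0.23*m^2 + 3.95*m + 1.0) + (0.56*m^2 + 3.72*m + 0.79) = 0.79*m^2 + 7.67*m + 1.79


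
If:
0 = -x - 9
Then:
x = -9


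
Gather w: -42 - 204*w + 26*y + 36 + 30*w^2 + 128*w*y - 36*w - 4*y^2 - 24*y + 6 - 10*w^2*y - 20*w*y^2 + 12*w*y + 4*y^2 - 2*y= w^2*(30 - 10*y) + w*(-20*y^2 + 140*y - 240)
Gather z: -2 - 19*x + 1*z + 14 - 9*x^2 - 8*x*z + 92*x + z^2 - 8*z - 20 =-9*x^2 + 73*x + z^2 + z*(-8*x - 7) - 8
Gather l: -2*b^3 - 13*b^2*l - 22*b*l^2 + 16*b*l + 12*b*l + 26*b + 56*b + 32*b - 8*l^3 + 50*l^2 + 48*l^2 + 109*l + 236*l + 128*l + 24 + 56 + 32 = -2*b^3 + 114*b - 8*l^3 + l^2*(98 - 22*b) + l*(-13*b^2 + 28*b + 473) + 112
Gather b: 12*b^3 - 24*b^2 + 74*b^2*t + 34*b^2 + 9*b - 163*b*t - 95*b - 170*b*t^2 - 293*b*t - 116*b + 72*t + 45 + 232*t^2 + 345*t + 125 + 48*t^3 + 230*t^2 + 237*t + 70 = 12*b^3 + b^2*(74*t + 10) + b*(-170*t^2 - 456*t - 202) + 48*t^3 + 462*t^2 + 654*t + 240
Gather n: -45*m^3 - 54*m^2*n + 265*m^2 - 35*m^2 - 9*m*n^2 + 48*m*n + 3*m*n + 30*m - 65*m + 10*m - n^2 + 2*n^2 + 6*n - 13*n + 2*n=-45*m^3 + 230*m^2 - 25*m + n^2*(1 - 9*m) + n*(-54*m^2 + 51*m - 5)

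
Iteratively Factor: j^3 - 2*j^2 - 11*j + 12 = (j + 3)*(j^2 - 5*j + 4) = (j - 4)*(j + 3)*(j - 1)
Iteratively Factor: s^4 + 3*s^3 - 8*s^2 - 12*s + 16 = (s + 2)*(s^3 + s^2 - 10*s + 8) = (s + 2)*(s + 4)*(s^2 - 3*s + 2) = (s - 2)*(s + 2)*(s + 4)*(s - 1)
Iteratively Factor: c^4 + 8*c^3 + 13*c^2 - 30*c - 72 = (c + 3)*(c^3 + 5*c^2 - 2*c - 24) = (c + 3)*(c + 4)*(c^2 + c - 6) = (c - 2)*(c + 3)*(c + 4)*(c + 3)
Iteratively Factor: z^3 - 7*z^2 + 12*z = (z - 3)*(z^2 - 4*z) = (z - 4)*(z - 3)*(z)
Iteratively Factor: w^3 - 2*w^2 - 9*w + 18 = (w + 3)*(w^2 - 5*w + 6) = (w - 2)*(w + 3)*(w - 3)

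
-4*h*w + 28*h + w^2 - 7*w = (-4*h + w)*(w - 7)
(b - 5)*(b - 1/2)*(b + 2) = b^3 - 7*b^2/2 - 17*b/2 + 5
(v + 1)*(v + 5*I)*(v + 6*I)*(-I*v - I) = -I*v^4 + 11*v^3 - 2*I*v^3 + 22*v^2 + 29*I*v^2 + 11*v + 60*I*v + 30*I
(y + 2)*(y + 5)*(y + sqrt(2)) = y^3 + sqrt(2)*y^2 + 7*y^2 + 7*sqrt(2)*y + 10*y + 10*sqrt(2)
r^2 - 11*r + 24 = (r - 8)*(r - 3)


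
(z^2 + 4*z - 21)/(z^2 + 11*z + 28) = (z - 3)/(z + 4)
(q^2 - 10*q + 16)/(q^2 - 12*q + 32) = (q - 2)/(q - 4)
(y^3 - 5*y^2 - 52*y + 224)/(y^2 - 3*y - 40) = (y^2 + 3*y - 28)/(y + 5)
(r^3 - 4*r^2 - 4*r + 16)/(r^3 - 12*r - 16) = (r - 2)/(r + 2)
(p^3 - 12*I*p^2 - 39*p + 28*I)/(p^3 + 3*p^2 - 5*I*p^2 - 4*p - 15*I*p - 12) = (p - 7*I)/(p + 3)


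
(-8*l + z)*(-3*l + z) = 24*l^2 - 11*l*z + z^2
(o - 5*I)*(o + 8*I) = o^2 + 3*I*o + 40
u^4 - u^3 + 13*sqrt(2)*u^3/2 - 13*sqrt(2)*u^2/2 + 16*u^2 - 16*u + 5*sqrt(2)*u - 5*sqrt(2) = (u - 1)*(u + sqrt(2)/2)*(u + sqrt(2))*(u + 5*sqrt(2))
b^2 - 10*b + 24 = (b - 6)*(b - 4)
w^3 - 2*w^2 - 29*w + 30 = (w - 6)*(w - 1)*(w + 5)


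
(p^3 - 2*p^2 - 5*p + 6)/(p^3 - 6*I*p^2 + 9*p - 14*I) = (p^3 - 2*p^2 - 5*p + 6)/(p^3 - 6*I*p^2 + 9*p - 14*I)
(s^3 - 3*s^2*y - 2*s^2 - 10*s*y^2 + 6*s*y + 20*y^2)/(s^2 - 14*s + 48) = (s^3 - 3*s^2*y - 2*s^2 - 10*s*y^2 + 6*s*y + 20*y^2)/(s^2 - 14*s + 48)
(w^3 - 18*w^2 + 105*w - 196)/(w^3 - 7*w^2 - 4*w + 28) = (w^2 - 11*w + 28)/(w^2 - 4)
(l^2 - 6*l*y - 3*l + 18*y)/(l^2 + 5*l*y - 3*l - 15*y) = (l - 6*y)/(l + 5*y)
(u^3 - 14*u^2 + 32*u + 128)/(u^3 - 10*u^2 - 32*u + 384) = (u + 2)/(u + 6)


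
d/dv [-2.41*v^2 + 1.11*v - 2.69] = 1.11 - 4.82*v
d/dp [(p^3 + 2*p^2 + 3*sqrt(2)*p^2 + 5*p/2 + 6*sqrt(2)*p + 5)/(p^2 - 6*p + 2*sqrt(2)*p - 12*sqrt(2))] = (p^4 - 12*p^3 + 4*sqrt(2)*p^3 - 56*sqrt(2)*p^2 - 5*p^2/2 - 154*p - 48*sqrt(2)*p - 114 - 40*sqrt(2))/(p^4 - 12*p^3 + 4*sqrt(2)*p^3 - 48*sqrt(2)*p^2 + 44*p^2 - 96*p + 144*sqrt(2)*p + 288)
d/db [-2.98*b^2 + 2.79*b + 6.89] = 2.79 - 5.96*b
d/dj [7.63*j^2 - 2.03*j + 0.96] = 15.26*j - 2.03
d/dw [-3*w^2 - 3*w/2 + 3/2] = -6*w - 3/2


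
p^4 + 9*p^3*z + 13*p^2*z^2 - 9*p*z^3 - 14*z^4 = (p - z)*(p + z)*(p + 2*z)*(p + 7*z)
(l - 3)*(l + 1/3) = l^2 - 8*l/3 - 1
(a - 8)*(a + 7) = a^2 - a - 56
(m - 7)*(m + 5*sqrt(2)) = m^2 - 7*m + 5*sqrt(2)*m - 35*sqrt(2)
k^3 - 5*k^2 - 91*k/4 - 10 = (k - 8)*(k + 1/2)*(k + 5/2)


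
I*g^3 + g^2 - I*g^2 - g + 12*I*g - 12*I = (g - 4*I)*(g + 3*I)*(I*g - I)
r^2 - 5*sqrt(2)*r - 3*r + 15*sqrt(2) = (r - 3)*(r - 5*sqrt(2))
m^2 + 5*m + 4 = (m + 1)*(m + 4)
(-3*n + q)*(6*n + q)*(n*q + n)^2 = -18*n^4*q^2 - 36*n^4*q - 18*n^4 + 3*n^3*q^3 + 6*n^3*q^2 + 3*n^3*q + n^2*q^4 + 2*n^2*q^3 + n^2*q^2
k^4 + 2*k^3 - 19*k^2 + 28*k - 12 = (k - 2)*(k - 1)^2*(k + 6)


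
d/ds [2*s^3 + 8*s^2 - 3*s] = 6*s^2 + 16*s - 3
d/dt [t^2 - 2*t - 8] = 2*t - 2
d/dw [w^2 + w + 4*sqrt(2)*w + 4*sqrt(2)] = 2*w + 1 + 4*sqrt(2)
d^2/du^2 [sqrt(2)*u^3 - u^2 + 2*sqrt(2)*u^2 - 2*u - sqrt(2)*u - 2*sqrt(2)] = 6*sqrt(2)*u - 2 + 4*sqrt(2)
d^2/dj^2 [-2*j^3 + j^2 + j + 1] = 2 - 12*j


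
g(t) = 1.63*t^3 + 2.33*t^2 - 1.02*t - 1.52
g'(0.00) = -1.02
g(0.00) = -1.52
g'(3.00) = 56.97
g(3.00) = 60.40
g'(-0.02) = -1.11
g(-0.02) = -1.50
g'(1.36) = 14.36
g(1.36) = 5.50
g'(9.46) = 480.68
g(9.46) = 1577.29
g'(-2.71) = 22.26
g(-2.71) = -14.09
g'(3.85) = 89.40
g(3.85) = 122.11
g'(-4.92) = 94.42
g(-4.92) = -134.23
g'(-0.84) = -1.48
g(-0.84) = 0.01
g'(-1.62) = 4.26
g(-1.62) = -0.68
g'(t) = 4.89*t^2 + 4.66*t - 1.02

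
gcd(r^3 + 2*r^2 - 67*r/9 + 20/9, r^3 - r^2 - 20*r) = r + 4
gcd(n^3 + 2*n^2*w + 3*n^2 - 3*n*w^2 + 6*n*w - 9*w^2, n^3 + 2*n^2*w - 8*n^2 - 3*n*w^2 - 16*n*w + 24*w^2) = -n^2 - 2*n*w + 3*w^2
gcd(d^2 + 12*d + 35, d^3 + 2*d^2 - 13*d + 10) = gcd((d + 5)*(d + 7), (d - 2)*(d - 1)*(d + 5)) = d + 5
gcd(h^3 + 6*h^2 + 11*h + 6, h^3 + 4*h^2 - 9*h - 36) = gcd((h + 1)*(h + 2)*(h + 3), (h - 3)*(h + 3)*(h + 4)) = h + 3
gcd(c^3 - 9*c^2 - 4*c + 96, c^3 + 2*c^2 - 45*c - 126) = c + 3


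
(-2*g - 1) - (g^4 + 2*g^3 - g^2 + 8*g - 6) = -g^4 - 2*g^3 + g^2 - 10*g + 5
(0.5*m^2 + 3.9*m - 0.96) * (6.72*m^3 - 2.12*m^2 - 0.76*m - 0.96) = 3.36*m^5 + 25.148*m^4 - 15.0992*m^3 - 1.4088*m^2 - 3.0144*m + 0.9216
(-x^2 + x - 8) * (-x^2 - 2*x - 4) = x^4 + x^3 + 10*x^2 + 12*x + 32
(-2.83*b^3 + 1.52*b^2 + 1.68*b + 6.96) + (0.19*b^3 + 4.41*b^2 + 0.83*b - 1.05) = -2.64*b^3 + 5.93*b^2 + 2.51*b + 5.91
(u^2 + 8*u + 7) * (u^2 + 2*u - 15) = u^4 + 10*u^3 + 8*u^2 - 106*u - 105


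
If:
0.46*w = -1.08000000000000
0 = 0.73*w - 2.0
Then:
No Solution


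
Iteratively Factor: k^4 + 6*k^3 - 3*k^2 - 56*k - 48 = (k + 4)*(k^3 + 2*k^2 - 11*k - 12) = (k + 1)*(k + 4)*(k^2 + k - 12) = (k + 1)*(k + 4)^2*(k - 3)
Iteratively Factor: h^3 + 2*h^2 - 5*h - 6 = (h + 3)*(h^2 - h - 2) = (h - 2)*(h + 3)*(h + 1)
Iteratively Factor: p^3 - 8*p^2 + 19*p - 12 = (p - 1)*(p^2 - 7*p + 12) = (p - 3)*(p - 1)*(p - 4)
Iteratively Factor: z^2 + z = (z + 1)*(z)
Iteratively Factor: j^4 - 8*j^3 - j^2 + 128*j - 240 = (j - 5)*(j^3 - 3*j^2 - 16*j + 48) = (j - 5)*(j - 4)*(j^2 + j - 12) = (j - 5)*(j - 4)*(j - 3)*(j + 4)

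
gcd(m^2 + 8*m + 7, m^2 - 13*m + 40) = 1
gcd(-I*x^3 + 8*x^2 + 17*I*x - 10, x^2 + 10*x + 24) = 1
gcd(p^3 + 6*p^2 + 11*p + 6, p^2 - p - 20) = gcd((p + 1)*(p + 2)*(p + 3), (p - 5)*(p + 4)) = 1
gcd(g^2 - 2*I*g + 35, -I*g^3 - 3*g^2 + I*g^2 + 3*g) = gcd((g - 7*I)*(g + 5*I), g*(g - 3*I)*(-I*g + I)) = 1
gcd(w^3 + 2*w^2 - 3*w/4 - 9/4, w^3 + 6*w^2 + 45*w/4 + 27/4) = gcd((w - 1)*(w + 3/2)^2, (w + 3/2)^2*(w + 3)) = w^2 + 3*w + 9/4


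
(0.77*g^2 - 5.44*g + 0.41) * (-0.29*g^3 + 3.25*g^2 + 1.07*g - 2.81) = -0.2233*g^5 + 4.0801*g^4 - 16.975*g^3 - 6.652*g^2 + 15.7251*g - 1.1521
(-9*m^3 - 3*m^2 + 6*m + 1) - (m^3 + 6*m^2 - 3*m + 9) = -10*m^3 - 9*m^2 + 9*m - 8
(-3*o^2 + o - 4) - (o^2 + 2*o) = -4*o^2 - o - 4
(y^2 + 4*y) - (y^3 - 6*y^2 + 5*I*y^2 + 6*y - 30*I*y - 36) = -y^3 + 7*y^2 - 5*I*y^2 - 2*y + 30*I*y + 36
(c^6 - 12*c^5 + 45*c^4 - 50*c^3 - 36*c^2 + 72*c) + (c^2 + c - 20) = c^6 - 12*c^5 + 45*c^4 - 50*c^3 - 35*c^2 + 73*c - 20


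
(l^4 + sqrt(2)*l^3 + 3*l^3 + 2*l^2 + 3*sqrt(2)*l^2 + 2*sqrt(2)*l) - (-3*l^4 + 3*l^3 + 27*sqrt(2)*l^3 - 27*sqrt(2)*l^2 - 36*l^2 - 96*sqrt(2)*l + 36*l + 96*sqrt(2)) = 4*l^4 - 26*sqrt(2)*l^3 + 38*l^2 + 30*sqrt(2)*l^2 - 36*l + 98*sqrt(2)*l - 96*sqrt(2)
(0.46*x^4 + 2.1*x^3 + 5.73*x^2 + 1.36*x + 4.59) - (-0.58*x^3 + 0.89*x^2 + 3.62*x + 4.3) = 0.46*x^4 + 2.68*x^3 + 4.84*x^2 - 2.26*x + 0.29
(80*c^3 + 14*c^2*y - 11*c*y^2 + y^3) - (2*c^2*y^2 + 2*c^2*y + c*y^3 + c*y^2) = 80*c^3 - 2*c^2*y^2 + 12*c^2*y - c*y^3 - 12*c*y^2 + y^3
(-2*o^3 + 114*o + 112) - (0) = -2*o^3 + 114*o + 112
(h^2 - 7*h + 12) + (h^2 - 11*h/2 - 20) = 2*h^2 - 25*h/2 - 8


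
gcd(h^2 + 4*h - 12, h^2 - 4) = h - 2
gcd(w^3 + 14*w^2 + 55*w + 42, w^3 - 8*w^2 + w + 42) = 1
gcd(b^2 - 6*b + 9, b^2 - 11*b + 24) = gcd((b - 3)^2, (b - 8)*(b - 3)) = b - 3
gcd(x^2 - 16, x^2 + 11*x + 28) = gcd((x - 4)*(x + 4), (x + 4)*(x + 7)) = x + 4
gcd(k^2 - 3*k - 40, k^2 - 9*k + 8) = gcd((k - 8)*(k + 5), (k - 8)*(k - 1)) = k - 8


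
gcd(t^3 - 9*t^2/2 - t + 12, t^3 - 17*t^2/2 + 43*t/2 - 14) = t - 4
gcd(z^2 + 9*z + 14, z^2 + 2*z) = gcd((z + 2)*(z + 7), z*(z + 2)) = z + 2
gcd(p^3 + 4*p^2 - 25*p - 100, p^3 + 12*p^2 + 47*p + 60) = p^2 + 9*p + 20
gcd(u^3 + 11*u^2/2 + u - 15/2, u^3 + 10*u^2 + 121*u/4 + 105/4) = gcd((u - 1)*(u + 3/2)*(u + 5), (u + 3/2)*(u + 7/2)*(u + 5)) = u^2 + 13*u/2 + 15/2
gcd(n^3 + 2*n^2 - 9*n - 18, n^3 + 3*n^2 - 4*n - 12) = n^2 + 5*n + 6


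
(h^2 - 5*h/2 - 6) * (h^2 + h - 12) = h^4 - 3*h^3/2 - 41*h^2/2 + 24*h + 72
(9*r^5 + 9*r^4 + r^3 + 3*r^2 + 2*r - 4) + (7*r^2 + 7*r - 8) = 9*r^5 + 9*r^4 + r^3 + 10*r^2 + 9*r - 12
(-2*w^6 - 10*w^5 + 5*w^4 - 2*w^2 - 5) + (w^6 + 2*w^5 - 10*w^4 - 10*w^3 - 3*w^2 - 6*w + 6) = -w^6 - 8*w^5 - 5*w^4 - 10*w^3 - 5*w^2 - 6*w + 1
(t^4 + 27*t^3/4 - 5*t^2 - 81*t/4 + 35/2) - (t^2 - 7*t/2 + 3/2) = t^4 + 27*t^3/4 - 6*t^2 - 67*t/4 + 16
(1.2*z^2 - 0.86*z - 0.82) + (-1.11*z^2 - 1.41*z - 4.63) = 0.0899999999999999*z^2 - 2.27*z - 5.45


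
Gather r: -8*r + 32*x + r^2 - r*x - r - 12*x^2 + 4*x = r^2 + r*(-x - 9) - 12*x^2 + 36*x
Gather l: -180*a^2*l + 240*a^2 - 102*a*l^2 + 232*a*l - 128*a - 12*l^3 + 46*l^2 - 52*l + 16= 240*a^2 - 128*a - 12*l^3 + l^2*(46 - 102*a) + l*(-180*a^2 + 232*a - 52) + 16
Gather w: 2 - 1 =1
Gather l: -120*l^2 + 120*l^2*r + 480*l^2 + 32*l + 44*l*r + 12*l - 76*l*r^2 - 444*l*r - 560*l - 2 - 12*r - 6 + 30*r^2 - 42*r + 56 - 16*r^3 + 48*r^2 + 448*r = l^2*(120*r + 360) + l*(-76*r^2 - 400*r - 516) - 16*r^3 + 78*r^2 + 394*r + 48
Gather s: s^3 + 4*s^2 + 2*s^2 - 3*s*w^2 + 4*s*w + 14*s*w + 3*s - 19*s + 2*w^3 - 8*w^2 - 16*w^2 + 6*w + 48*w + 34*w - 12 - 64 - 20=s^3 + 6*s^2 + s*(-3*w^2 + 18*w - 16) + 2*w^3 - 24*w^2 + 88*w - 96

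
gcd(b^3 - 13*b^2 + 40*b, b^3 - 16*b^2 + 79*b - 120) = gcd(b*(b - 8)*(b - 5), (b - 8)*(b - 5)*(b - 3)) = b^2 - 13*b + 40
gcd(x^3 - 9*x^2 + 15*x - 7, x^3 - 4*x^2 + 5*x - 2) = x^2 - 2*x + 1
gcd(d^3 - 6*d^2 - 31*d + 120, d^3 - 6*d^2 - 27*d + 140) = d + 5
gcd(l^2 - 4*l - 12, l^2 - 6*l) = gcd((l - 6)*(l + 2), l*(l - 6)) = l - 6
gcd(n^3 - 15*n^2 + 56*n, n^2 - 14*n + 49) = n - 7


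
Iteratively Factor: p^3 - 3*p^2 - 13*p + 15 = (p - 1)*(p^2 - 2*p - 15) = (p - 1)*(p + 3)*(p - 5)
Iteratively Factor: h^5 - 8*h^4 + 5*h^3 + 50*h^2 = (h - 5)*(h^4 - 3*h^3 - 10*h^2) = (h - 5)*(h + 2)*(h^3 - 5*h^2) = h*(h - 5)*(h + 2)*(h^2 - 5*h) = h^2*(h - 5)*(h + 2)*(h - 5)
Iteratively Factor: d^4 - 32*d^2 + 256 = (d + 4)*(d^3 - 4*d^2 - 16*d + 64) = (d + 4)^2*(d^2 - 8*d + 16) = (d - 4)*(d + 4)^2*(d - 4)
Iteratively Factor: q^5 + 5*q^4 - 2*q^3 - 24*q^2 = (q + 4)*(q^4 + q^3 - 6*q^2) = q*(q + 4)*(q^3 + q^2 - 6*q) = q*(q + 3)*(q + 4)*(q^2 - 2*q) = q^2*(q + 3)*(q + 4)*(q - 2)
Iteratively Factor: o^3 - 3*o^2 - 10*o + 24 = (o + 3)*(o^2 - 6*o + 8) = (o - 4)*(o + 3)*(o - 2)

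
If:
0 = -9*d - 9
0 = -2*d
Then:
No Solution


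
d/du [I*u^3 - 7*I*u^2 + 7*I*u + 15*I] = I*(3*u^2 - 14*u + 7)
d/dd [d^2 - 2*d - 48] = 2*d - 2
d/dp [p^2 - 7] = 2*p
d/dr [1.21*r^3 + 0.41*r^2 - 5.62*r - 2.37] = 3.63*r^2 + 0.82*r - 5.62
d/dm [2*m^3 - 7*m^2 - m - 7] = 6*m^2 - 14*m - 1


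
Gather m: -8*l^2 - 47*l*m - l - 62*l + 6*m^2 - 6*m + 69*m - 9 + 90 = -8*l^2 - 63*l + 6*m^2 + m*(63 - 47*l) + 81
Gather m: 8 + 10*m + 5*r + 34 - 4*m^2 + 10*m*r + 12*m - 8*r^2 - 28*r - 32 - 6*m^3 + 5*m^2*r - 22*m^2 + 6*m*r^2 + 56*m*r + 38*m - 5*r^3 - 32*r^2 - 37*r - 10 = -6*m^3 + m^2*(5*r - 26) + m*(6*r^2 + 66*r + 60) - 5*r^3 - 40*r^2 - 60*r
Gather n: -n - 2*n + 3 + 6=9 - 3*n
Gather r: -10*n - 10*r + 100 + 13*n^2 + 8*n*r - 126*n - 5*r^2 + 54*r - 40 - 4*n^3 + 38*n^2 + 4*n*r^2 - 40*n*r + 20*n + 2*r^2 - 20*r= -4*n^3 + 51*n^2 - 116*n + r^2*(4*n - 3) + r*(24 - 32*n) + 60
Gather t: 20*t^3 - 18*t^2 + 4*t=20*t^3 - 18*t^2 + 4*t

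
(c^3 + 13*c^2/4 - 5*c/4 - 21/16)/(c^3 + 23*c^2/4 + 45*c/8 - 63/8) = (c + 1/2)/(c + 3)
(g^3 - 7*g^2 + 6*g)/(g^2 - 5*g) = (g^2 - 7*g + 6)/(g - 5)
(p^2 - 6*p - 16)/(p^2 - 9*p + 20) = (p^2 - 6*p - 16)/(p^2 - 9*p + 20)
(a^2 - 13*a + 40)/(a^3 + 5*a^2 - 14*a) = (a^2 - 13*a + 40)/(a*(a^2 + 5*a - 14))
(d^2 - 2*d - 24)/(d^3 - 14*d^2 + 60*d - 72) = (d + 4)/(d^2 - 8*d + 12)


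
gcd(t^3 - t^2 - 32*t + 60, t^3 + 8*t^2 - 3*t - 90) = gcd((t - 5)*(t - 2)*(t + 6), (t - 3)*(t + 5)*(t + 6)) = t + 6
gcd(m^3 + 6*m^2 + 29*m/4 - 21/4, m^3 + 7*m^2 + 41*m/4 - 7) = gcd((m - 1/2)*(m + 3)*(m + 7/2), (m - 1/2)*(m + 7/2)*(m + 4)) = m^2 + 3*m - 7/4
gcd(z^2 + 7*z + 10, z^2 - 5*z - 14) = z + 2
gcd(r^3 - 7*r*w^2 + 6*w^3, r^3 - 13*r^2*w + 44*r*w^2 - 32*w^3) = r - w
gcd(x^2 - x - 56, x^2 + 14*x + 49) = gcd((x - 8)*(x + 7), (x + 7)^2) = x + 7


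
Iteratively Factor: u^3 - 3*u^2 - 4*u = (u + 1)*(u^2 - 4*u) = (u - 4)*(u + 1)*(u)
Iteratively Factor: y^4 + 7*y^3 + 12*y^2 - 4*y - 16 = (y + 4)*(y^3 + 3*y^2 - 4) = (y + 2)*(y + 4)*(y^2 + y - 2) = (y + 2)^2*(y + 4)*(y - 1)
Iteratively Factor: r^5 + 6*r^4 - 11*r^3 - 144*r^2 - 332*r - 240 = (r - 5)*(r^4 + 11*r^3 + 44*r^2 + 76*r + 48) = (r - 5)*(r + 3)*(r^3 + 8*r^2 + 20*r + 16) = (r - 5)*(r + 2)*(r + 3)*(r^2 + 6*r + 8) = (r - 5)*(r + 2)^2*(r + 3)*(r + 4)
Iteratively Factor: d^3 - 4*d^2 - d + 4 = (d - 4)*(d^2 - 1) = (d - 4)*(d - 1)*(d + 1)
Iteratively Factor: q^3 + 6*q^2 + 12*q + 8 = (q + 2)*(q^2 + 4*q + 4) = (q + 2)^2*(q + 2)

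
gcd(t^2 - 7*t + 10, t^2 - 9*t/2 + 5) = t - 2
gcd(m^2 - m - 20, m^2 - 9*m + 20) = m - 5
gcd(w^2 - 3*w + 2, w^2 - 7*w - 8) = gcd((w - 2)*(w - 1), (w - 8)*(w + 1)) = 1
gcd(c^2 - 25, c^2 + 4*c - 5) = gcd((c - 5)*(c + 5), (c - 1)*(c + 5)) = c + 5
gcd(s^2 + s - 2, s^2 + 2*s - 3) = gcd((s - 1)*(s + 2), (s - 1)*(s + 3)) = s - 1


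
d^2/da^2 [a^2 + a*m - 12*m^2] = 2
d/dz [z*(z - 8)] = 2*z - 8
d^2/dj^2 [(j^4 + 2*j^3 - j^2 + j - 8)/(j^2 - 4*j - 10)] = 2*(j^6 - 12*j^5 + 18*j^4 + 369*j^3 + 786*j^2 + 726*j - 348)/(j^6 - 12*j^5 + 18*j^4 + 176*j^3 - 180*j^2 - 1200*j - 1000)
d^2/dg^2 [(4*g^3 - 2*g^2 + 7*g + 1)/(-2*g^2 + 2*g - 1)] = 28*(-2*g^3 + 3*g - 1)/(8*g^6 - 24*g^5 + 36*g^4 - 32*g^3 + 18*g^2 - 6*g + 1)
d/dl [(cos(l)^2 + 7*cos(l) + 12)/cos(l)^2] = (7*cos(l) + 24)*sin(l)/cos(l)^3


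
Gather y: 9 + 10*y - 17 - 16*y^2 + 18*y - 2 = -16*y^2 + 28*y - 10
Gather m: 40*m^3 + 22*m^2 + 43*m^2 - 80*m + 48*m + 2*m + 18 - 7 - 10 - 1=40*m^3 + 65*m^2 - 30*m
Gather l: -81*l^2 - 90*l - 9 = -81*l^2 - 90*l - 9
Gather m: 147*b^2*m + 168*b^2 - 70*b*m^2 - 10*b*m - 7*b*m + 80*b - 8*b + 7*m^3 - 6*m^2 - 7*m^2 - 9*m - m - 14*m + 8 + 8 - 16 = 168*b^2 + 72*b + 7*m^3 + m^2*(-70*b - 13) + m*(147*b^2 - 17*b - 24)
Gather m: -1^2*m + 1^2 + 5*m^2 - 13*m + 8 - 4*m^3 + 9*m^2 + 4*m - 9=-4*m^3 + 14*m^2 - 10*m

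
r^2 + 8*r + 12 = (r + 2)*(r + 6)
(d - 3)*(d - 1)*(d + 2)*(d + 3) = d^4 + d^3 - 11*d^2 - 9*d + 18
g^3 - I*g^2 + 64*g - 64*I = (g - 8*I)*(g - I)*(g + 8*I)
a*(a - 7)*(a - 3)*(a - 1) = a^4 - 11*a^3 + 31*a^2 - 21*a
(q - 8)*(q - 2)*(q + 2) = q^3 - 8*q^2 - 4*q + 32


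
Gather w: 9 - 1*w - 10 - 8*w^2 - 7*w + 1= -8*w^2 - 8*w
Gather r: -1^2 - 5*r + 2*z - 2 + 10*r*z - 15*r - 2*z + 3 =r*(10*z - 20)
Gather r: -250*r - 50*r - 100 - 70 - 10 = -300*r - 180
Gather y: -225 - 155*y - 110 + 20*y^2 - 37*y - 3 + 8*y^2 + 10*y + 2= 28*y^2 - 182*y - 336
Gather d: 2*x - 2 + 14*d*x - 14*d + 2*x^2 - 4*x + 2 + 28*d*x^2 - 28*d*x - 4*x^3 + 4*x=d*(28*x^2 - 14*x - 14) - 4*x^3 + 2*x^2 + 2*x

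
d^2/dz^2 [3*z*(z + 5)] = 6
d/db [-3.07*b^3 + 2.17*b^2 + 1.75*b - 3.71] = -9.21*b^2 + 4.34*b + 1.75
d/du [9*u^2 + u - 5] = 18*u + 1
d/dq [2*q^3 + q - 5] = 6*q^2 + 1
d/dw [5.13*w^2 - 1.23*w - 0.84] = 10.26*w - 1.23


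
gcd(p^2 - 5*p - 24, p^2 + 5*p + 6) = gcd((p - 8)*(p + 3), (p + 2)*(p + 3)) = p + 3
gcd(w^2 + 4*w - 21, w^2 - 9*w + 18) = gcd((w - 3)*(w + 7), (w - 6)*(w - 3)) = w - 3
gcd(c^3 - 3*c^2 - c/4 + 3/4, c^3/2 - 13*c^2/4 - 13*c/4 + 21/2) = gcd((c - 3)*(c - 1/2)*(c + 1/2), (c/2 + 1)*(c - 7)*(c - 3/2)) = 1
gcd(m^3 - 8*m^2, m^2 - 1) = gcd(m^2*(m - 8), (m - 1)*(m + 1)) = 1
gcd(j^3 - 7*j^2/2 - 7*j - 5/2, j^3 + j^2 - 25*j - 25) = j^2 - 4*j - 5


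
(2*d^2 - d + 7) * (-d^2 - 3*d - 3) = -2*d^4 - 5*d^3 - 10*d^2 - 18*d - 21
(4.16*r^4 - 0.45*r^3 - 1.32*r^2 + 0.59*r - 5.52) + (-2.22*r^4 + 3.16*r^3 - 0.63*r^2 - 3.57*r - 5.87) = 1.94*r^4 + 2.71*r^3 - 1.95*r^2 - 2.98*r - 11.39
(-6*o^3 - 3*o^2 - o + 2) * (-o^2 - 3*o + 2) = 6*o^5 + 21*o^4 - 2*o^3 - 5*o^2 - 8*o + 4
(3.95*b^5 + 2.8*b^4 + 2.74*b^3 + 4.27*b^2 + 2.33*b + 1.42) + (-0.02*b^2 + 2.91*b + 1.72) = 3.95*b^5 + 2.8*b^4 + 2.74*b^3 + 4.25*b^2 + 5.24*b + 3.14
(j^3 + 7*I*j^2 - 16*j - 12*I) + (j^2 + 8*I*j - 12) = j^3 + j^2 + 7*I*j^2 - 16*j + 8*I*j - 12 - 12*I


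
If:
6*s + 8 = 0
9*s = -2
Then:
No Solution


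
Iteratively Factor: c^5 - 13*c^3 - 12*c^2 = (c - 4)*(c^4 + 4*c^3 + 3*c^2) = (c - 4)*(c + 3)*(c^3 + c^2) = (c - 4)*(c + 1)*(c + 3)*(c^2) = c*(c - 4)*(c + 1)*(c + 3)*(c)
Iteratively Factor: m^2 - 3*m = (m)*(m - 3)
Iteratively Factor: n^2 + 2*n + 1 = (n + 1)*(n + 1)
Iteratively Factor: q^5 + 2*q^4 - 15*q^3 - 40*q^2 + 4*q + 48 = (q - 1)*(q^4 + 3*q^3 - 12*q^2 - 52*q - 48) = (q - 1)*(q + 3)*(q^3 - 12*q - 16) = (q - 1)*(q + 2)*(q + 3)*(q^2 - 2*q - 8) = (q - 4)*(q - 1)*(q + 2)*(q + 3)*(q + 2)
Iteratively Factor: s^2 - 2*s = (s)*(s - 2)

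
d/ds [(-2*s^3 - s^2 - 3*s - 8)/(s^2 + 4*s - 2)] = (-2*s^4 - 16*s^3 + 11*s^2 + 20*s + 38)/(s^4 + 8*s^3 + 12*s^2 - 16*s + 4)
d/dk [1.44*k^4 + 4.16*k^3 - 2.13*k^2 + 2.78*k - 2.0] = 5.76*k^3 + 12.48*k^2 - 4.26*k + 2.78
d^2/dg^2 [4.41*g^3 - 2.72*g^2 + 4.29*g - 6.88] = 26.46*g - 5.44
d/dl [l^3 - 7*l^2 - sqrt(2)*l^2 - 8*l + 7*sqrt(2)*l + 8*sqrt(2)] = 3*l^2 - 14*l - 2*sqrt(2)*l - 8 + 7*sqrt(2)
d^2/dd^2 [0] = 0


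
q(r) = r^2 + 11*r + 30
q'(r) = 2*r + 11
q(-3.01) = 5.95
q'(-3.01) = 4.98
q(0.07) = 30.77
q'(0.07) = 11.14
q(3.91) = 88.30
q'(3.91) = 18.82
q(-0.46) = 25.15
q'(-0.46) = 10.08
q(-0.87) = 21.19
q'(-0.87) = 9.26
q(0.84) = 39.95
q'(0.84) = 12.68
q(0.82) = 39.69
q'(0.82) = 12.64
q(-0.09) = 29.02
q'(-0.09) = 10.82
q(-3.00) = 6.00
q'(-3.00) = 5.00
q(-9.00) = 12.00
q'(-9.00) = -7.00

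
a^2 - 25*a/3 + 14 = (a - 6)*(a - 7/3)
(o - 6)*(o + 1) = o^2 - 5*o - 6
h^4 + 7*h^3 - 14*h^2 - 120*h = h*(h - 4)*(h + 5)*(h + 6)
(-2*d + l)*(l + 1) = -2*d*l - 2*d + l^2 + l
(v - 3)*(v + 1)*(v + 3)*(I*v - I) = I*v^4 - 10*I*v^2 + 9*I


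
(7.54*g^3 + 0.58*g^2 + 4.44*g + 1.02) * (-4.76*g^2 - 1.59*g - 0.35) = -35.8904*g^5 - 14.7494*g^4 - 24.6956*g^3 - 12.1178*g^2 - 3.1758*g - 0.357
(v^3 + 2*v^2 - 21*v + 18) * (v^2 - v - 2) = v^5 + v^4 - 25*v^3 + 35*v^2 + 24*v - 36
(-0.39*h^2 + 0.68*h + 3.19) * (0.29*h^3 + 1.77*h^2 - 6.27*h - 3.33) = -0.1131*h^5 - 0.4931*h^4 + 4.574*h^3 + 2.6814*h^2 - 22.2657*h - 10.6227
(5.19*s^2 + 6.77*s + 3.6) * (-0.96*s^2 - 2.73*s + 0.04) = -4.9824*s^4 - 20.6679*s^3 - 21.7305*s^2 - 9.5572*s + 0.144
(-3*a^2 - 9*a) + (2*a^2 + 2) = -a^2 - 9*a + 2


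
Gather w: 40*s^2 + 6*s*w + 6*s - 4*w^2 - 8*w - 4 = 40*s^2 + 6*s - 4*w^2 + w*(6*s - 8) - 4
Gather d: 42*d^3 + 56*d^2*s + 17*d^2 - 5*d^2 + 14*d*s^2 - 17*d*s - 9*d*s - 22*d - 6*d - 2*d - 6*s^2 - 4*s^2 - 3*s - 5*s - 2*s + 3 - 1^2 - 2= 42*d^3 + d^2*(56*s + 12) + d*(14*s^2 - 26*s - 30) - 10*s^2 - 10*s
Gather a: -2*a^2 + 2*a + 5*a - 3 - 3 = -2*a^2 + 7*a - 6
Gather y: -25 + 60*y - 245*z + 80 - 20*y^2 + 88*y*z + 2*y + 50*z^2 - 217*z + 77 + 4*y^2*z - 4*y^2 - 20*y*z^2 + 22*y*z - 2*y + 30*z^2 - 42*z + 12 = y^2*(4*z - 24) + y*(-20*z^2 + 110*z + 60) + 80*z^2 - 504*z + 144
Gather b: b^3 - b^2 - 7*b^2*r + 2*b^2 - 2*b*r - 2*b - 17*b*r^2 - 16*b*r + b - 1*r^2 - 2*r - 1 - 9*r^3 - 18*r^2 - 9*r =b^3 + b^2*(1 - 7*r) + b*(-17*r^2 - 18*r - 1) - 9*r^3 - 19*r^2 - 11*r - 1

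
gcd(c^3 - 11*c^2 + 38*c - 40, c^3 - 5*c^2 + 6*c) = c - 2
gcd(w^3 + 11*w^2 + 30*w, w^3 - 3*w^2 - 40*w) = w^2 + 5*w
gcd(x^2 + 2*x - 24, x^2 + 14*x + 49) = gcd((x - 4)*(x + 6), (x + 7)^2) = 1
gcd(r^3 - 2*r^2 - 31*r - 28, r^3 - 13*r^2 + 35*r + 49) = r^2 - 6*r - 7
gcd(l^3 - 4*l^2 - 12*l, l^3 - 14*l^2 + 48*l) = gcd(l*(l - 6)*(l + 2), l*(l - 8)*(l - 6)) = l^2 - 6*l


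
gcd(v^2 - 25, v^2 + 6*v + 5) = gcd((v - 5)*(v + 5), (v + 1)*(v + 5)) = v + 5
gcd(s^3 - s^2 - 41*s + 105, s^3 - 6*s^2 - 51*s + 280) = s^2 + 2*s - 35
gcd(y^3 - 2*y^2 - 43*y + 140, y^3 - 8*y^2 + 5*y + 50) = y - 5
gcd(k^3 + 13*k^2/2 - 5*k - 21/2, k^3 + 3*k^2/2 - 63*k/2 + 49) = k + 7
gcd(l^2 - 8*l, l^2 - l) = l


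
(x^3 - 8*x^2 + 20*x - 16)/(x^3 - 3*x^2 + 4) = (x - 4)/(x + 1)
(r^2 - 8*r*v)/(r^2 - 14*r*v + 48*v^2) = r/(r - 6*v)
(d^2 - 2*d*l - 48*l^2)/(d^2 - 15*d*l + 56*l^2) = (d + 6*l)/(d - 7*l)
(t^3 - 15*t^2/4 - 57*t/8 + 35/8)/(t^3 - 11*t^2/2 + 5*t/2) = (t + 7/4)/t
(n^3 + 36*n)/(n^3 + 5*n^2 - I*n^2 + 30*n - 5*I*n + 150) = n*(n + 6*I)/(n^2 + 5*n*(1 + I) + 25*I)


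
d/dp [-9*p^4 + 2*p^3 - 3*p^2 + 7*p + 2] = -36*p^3 + 6*p^2 - 6*p + 7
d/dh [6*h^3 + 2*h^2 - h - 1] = 18*h^2 + 4*h - 1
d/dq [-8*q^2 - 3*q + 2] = -16*q - 3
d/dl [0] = 0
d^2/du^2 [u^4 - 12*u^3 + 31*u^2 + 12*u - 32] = 12*u^2 - 72*u + 62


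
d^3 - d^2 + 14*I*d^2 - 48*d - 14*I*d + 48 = (d - 1)*(d + 6*I)*(d + 8*I)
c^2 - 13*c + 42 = (c - 7)*(c - 6)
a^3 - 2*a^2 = a^2*(a - 2)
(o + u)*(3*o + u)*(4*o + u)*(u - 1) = 12*o^3*u - 12*o^3 + 19*o^2*u^2 - 19*o^2*u + 8*o*u^3 - 8*o*u^2 + u^4 - u^3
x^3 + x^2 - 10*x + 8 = (x - 2)*(x - 1)*(x + 4)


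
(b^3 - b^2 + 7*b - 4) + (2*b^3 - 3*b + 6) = 3*b^3 - b^2 + 4*b + 2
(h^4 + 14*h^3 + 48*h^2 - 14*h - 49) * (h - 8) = h^5 + 6*h^4 - 64*h^3 - 398*h^2 + 63*h + 392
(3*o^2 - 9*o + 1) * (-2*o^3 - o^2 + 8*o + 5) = -6*o^5 + 15*o^4 + 31*o^3 - 58*o^2 - 37*o + 5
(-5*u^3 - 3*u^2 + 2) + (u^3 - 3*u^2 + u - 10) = -4*u^3 - 6*u^2 + u - 8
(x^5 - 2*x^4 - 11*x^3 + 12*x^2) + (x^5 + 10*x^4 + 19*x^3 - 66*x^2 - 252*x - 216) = 2*x^5 + 8*x^4 + 8*x^3 - 54*x^2 - 252*x - 216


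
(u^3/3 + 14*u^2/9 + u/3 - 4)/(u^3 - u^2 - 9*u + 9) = (3*u^2 + 5*u - 12)/(9*(u^2 - 4*u + 3))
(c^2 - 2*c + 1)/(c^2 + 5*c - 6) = (c - 1)/(c + 6)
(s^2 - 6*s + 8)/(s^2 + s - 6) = (s - 4)/(s + 3)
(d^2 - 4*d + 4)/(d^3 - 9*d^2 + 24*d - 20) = 1/(d - 5)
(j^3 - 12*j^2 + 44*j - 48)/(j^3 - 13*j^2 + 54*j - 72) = (j - 2)/(j - 3)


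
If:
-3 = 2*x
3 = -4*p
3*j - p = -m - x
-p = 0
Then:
No Solution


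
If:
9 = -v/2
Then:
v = -18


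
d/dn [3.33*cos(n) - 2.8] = -3.33*sin(n)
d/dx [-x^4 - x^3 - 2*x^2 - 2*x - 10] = -4*x^3 - 3*x^2 - 4*x - 2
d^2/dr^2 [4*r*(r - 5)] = 8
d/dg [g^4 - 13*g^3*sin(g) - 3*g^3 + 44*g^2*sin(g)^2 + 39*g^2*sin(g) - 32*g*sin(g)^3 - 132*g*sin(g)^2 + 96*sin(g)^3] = -13*g^3*cos(g) + 4*g^3 - 39*g^2*sin(g) + 44*g^2*sin(2*g) + 39*g^2*cos(g) - 9*g^2 - 96*g*sin(g)^2*cos(g) + 88*g*sin(g)^2 + 78*g*sin(g) - 132*g*sin(2*g) - 32*sin(g)^3 + 288*sin(g)^2*cos(g) - 132*sin(g)^2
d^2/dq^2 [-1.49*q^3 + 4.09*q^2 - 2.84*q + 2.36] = 8.18 - 8.94*q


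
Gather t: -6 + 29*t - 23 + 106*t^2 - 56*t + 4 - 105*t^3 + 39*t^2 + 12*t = -105*t^3 + 145*t^2 - 15*t - 25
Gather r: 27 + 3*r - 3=3*r + 24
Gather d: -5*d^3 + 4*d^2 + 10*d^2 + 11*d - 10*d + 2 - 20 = -5*d^3 + 14*d^2 + d - 18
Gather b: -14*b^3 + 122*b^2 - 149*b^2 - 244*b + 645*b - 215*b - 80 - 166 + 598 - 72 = -14*b^3 - 27*b^2 + 186*b + 280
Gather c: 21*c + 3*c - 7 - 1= 24*c - 8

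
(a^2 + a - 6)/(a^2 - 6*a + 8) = (a + 3)/(a - 4)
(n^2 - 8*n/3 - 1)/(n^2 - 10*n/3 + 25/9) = 3*(3*n^2 - 8*n - 3)/(9*n^2 - 30*n + 25)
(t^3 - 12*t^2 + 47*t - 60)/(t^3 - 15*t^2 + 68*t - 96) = (t - 5)/(t - 8)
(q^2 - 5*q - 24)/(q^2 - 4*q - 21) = (q - 8)/(q - 7)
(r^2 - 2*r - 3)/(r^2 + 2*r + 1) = (r - 3)/(r + 1)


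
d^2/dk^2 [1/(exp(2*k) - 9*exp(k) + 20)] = ((9 - 4*exp(k))*(exp(2*k) - 9*exp(k) + 20) + 2*(2*exp(k) - 9)^2*exp(k))*exp(k)/(exp(2*k) - 9*exp(k) + 20)^3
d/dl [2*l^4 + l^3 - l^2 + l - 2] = 8*l^3 + 3*l^2 - 2*l + 1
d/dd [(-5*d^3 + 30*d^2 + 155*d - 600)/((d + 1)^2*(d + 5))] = 5*(59 - 13*d)/(d^3 + 3*d^2 + 3*d + 1)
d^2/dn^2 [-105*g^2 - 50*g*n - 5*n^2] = -10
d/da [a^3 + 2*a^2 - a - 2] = 3*a^2 + 4*a - 1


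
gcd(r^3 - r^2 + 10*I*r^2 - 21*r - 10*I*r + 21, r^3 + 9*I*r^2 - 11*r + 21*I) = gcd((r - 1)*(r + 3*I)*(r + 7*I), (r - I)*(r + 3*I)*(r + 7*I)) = r^2 + 10*I*r - 21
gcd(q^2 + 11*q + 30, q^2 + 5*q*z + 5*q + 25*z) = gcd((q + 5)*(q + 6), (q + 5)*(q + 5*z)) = q + 5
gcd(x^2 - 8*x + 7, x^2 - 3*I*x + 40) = 1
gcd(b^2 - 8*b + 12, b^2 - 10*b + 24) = b - 6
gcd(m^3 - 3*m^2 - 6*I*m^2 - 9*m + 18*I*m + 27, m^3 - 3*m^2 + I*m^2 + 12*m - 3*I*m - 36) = m^2 + m*(-3 - 3*I) + 9*I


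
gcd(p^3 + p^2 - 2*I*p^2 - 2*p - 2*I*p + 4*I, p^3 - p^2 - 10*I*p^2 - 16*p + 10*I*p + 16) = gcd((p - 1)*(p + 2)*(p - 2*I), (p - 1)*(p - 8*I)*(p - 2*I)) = p^2 + p*(-1 - 2*I) + 2*I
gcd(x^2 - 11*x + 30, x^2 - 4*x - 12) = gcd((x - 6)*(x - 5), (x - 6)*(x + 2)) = x - 6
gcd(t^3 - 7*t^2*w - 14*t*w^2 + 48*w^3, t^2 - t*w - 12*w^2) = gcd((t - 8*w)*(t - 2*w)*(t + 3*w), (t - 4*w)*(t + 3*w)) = t + 3*w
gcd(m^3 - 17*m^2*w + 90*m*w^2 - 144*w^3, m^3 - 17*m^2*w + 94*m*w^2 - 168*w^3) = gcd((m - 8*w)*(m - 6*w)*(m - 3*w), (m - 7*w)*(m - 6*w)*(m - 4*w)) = -m + 6*w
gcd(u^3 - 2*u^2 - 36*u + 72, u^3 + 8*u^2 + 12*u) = u + 6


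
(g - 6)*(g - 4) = g^2 - 10*g + 24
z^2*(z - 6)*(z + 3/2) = z^4 - 9*z^3/2 - 9*z^2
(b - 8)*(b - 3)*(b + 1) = b^3 - 10*b^2 + 13*b + 24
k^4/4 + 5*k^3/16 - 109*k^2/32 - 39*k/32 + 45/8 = (k/4 + 1)*(k - 3)*(k - 5/4)*(k + 3/2)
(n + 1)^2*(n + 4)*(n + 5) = n^4 + 11*n^3 + 39*n^2 + 49*n + 20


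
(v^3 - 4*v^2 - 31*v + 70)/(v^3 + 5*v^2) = 1 - 9/v + 14/v^2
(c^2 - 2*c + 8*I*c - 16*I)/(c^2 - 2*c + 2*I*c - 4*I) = (c + 8*I)/(c + 2*I)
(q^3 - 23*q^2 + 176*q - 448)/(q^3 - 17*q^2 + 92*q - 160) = (q^2 - 15*q + 56)/(q^2 - 9*q + 20)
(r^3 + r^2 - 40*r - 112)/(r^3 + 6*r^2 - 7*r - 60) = (r^2 - 3*r - 28)/(r^2 + 2*r - 15)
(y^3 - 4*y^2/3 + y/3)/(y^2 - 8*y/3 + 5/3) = y*(3*y - 1)/(3*y - 5)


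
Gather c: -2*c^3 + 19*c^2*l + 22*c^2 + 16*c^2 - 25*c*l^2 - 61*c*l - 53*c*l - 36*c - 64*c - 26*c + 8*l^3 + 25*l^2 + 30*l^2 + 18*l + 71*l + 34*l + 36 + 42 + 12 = -2*c^3 + c^2*(19*l + 38) + c*(-25*l^2 - 114*l - 126) + 8*l^3 + 55*l^2 + 123*l + 90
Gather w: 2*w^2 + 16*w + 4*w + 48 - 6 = 2*w^2 + 20*w + 42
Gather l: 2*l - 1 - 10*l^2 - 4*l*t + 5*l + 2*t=-10*l^2 + l*(7 - 4*t) + 2*t - 1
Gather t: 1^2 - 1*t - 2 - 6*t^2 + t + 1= -6*t^2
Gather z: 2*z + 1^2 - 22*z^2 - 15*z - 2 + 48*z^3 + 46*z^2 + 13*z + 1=48*z^3 + 24*z^2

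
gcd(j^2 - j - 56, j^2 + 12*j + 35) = j + 7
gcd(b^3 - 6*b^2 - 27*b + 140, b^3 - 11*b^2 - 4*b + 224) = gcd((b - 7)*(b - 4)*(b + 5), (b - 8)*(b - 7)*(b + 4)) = b - 7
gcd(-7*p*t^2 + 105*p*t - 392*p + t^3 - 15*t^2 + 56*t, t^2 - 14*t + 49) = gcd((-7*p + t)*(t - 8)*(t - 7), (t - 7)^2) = t - 7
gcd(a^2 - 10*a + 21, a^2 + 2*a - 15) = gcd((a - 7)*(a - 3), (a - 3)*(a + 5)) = a - 3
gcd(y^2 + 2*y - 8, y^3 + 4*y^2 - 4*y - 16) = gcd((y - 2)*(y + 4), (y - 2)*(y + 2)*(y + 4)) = y^2 + 2*y - 8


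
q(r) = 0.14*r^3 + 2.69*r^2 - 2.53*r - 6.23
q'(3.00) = 17.39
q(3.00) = 14.17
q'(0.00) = -2.53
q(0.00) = -6.23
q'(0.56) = 0.61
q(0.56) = -6.78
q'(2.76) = 15.52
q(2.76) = 10.22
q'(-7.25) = -19.46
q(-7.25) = 100.15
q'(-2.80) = -14.30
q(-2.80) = 18.87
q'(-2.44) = -13.16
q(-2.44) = 13.92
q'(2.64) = 14.60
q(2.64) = 8.41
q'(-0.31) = -4.16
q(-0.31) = -5.19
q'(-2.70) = -13.99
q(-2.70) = 17.46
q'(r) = 0.42*r^2 + 5.38*r - 2.53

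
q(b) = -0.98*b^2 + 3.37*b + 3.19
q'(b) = 3.37 - 1.96*b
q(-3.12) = -16.86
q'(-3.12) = 9.49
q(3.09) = 4.25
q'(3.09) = -2.69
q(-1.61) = -4.78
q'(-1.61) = 6.53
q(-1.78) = -5.91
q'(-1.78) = 6.86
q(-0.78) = -0.03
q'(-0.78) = 4.90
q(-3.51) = -20.71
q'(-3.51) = 10.25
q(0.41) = 4.41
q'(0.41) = 2.57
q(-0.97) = -1.00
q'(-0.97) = 5.27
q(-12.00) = -178.37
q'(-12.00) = 26.89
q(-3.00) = -15.74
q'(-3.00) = 9.25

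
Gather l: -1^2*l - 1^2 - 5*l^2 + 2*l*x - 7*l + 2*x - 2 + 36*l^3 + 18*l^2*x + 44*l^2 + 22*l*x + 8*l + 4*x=36*l^3 + l^2*(18*x + 39) + 24*l*x + 6*x - 3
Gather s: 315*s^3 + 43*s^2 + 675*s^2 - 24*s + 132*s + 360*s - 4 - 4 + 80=315*s^3 + 718*s^2 + 468*s + 72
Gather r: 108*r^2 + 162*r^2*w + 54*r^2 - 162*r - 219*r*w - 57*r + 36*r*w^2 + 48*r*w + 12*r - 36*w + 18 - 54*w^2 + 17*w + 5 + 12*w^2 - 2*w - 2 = r^2*(162*w + 162) + r*(36*w^2 - 171*w - 207) - 42*w^2 - 21*w + 21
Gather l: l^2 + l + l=l^2 + 2*l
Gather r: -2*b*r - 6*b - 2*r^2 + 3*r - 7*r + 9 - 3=-6*b - 2*r^2 + r*(-2*b - 4) + 6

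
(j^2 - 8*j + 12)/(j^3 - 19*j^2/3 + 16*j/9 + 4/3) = 9*(j - 2)/(9*j^2 - 3*j - 2)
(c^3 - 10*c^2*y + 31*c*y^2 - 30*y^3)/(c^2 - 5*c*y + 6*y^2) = c - 5*y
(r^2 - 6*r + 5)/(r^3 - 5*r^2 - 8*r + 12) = (r - 5)/(r^2 - 4*r - 12)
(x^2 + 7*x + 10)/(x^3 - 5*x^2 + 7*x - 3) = (x^2 + 7*x + 10)/(x^3 - 5*x^2 + 7*x - 3)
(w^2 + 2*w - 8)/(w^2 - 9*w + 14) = (w + 4)/(w - 7)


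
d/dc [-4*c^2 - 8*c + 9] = -8*c - 8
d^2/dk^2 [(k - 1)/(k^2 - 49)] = 2*(4*k^2*(k - 1) + (1 - 3*k)*(k^2 - 49))/(k^2 - 49)^3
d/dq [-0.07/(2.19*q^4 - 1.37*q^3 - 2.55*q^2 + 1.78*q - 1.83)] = (0.6132*q^3 - 0.2877*q^2 - 0.357*q + 0.1246)/(-2.19*q^4 + 1.37*q^3 + 2.55*q^2 - 1.78*q + 1.83)^2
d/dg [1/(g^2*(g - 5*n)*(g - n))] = (-g*(g - 5*n) - g*(g - n) - 2*(g - 5*n)*(g - n))/(g^3*(g - 5*n)^2*(g - n)^2)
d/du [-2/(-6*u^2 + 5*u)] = 2*(5 - 12*u)/(u^2*(6*u - 5)^2)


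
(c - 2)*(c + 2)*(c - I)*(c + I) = c^4 - 3*c^2 - 4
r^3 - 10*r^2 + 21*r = r*(r - 7)*(r - 3)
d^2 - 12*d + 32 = (d - 8)*(d - 4)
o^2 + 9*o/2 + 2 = (o + 1/2)*(o + 4)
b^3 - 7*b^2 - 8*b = b*(b - 8)*(b + 1)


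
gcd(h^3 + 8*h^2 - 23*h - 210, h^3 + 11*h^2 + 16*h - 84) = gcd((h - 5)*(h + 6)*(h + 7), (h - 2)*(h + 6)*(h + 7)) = h^2 + 13*h + 42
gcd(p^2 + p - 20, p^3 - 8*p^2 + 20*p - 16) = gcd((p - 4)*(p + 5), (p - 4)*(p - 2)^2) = p - 4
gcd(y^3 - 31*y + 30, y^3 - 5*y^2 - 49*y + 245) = y - 5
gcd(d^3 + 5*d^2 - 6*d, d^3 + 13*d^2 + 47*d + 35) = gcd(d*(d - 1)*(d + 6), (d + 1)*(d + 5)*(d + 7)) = 1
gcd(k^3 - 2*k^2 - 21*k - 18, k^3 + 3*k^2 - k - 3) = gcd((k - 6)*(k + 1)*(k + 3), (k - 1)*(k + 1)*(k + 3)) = k^2 + 4*k + 3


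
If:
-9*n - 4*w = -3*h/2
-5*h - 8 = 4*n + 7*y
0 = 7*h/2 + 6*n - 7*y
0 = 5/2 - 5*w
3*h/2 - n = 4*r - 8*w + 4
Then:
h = -104/183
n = -58/183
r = -49/366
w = 1/2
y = -712/1281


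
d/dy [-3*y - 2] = -3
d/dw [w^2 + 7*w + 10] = 2*w + 7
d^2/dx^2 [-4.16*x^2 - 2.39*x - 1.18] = -8.32000000000000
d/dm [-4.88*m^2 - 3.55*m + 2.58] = -9.76*m - 3.55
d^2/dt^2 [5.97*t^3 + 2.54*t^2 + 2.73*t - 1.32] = 35.82*t + 5.08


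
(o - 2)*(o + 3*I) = o^2 - 2*o + 3*I*o - 6*I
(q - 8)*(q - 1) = q^2 - 9*q + 8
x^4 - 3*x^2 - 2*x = x*(x - 2)*(x + 1)^2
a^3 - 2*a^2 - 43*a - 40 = (a - 8)*(a + 1)*(a + 5)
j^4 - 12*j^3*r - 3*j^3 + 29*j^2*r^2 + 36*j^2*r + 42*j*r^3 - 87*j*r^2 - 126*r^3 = (j - 3)*(j - 7*r)*(j - 6*r)*(j + r)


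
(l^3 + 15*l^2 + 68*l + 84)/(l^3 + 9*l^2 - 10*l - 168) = (l + 2)/(l - 4)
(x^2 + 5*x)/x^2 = (x + 5)/x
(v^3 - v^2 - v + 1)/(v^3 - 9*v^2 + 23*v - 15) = (v^2 - 1)/(v^2 - 8*v + 15)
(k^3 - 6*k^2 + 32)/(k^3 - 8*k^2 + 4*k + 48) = (k - 4)/(k - 6)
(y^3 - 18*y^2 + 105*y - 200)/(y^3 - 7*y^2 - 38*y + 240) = (y - 5)/(y + 6)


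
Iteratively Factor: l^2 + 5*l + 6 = (l + 2)*(l + 3)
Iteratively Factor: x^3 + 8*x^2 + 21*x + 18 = (x + 3)*(x^2 + 5*x + 6) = (x + 2)*(x + 3)*(x + 3)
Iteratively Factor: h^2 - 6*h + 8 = (h - 2)*(h - 4)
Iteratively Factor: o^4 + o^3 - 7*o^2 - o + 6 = (o + 1)*(o^3 - 7*o + 6) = (o - 1)*(o + 1)*(o^2 + o - 6) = (o - 2)*(o - 1)*(o + 1)*(o + 3)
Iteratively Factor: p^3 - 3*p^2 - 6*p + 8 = (p - 1)*(p^2 - 2*p - 8) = (p - 1)*(p + 2)*(p - 4)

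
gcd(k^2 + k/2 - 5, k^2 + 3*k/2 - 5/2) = k + 5/2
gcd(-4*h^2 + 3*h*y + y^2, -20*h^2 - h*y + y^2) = 4*h + y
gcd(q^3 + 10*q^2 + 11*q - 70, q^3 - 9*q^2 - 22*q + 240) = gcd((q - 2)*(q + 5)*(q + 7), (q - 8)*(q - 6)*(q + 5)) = q + 5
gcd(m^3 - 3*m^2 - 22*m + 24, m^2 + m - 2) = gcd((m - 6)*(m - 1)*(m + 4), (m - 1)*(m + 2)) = m - 1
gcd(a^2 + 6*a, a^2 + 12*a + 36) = a + 6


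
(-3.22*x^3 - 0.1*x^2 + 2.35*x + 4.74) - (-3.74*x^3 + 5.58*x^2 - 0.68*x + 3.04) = 0.52*x^3 - 5.68*x^2 + 3.03*x + 1.7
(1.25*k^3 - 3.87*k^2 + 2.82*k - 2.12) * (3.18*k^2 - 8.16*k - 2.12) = 3.975*k^5 - 22.5066*k^4 + 37.8968*k^3 - 21.5484*k^2 + 11.3208*k + 4.4944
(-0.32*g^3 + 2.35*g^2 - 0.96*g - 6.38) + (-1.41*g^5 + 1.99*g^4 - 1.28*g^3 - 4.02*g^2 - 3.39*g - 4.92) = -1.41*g^5 + 1.99*g^4 - 1.6*g^3 - 1.67*g^2 - 4.35*g - 11.3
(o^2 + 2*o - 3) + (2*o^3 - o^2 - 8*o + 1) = 2*o^3 - 6*o - 2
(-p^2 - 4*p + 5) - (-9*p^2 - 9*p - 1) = 8*p^2 + 5*p + 6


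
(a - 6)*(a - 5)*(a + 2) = a^3 - 9*a^2 + 8*a + 60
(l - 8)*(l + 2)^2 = l^3 - 4*l^2 - 28*l - 32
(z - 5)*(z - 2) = z^2 - 7*z + 10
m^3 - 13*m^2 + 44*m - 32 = (m - 8)*(m - 4)*(m - 1)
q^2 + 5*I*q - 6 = (q + 2*I)*(q + 3*I)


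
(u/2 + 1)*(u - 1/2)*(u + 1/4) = u^3/2 + 7*u^2/8 - 5*u/16 - 1/8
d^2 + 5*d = d*(d + 5)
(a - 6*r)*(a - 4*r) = a^2 - 10*a*r + 24*r^2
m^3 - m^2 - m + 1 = (m - 1)^2*(m + 1)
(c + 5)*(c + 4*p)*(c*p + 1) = c^3*p + 4*c^2*p^2 + 5*c^2*p + c^2 + 20*c*p^2 + 4*c*p + 5*c + 20*p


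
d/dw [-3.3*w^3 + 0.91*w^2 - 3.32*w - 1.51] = -9.9*w^2 + 1.82*w - 3.32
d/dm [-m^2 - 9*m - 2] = -2*m - 9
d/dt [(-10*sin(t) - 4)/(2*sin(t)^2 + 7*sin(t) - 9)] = 2*(10*sin(t)^2 + 8*sin(t) + 59)*cos(t)/((sin(t) - 1)^2*(2*sin(t) + 9)^2)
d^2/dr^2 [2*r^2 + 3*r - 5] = 4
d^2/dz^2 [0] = 0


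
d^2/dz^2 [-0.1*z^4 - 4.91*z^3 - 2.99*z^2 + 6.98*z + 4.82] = -1.2*z^2 - 29.46*z - 5.98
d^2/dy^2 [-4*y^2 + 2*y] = -8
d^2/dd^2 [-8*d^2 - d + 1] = -16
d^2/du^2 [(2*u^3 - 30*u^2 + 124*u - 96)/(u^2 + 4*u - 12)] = 24*(25*u^3 - 138*u^2 + 348*u - 88)/(u^6 + 12*u^5 + 12*u^4 - 224*u^3 - 144*u^2 + 1728*u - 1728)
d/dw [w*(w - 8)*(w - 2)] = 3*w^2 - 20*w + 16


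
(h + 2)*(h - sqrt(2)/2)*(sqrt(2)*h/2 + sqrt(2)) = sqrt(2)*h^3/2 - h^2/2 + 2*sqrt(2)*h^2 - 2*h + 2*sqrt(2)*h - 2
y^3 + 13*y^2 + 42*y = y*(y + 6)*(y + 7)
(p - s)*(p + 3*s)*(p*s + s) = p^3*s + 2*p^2*s^2 + p^2*s - 3*p*s^3 + 2*p*s^2 - 3*s^3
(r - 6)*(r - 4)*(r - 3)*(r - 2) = r^4 - 15*r^3 + 80*r^2 - 180*r + 144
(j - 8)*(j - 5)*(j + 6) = j^3 - 7*j^2 - 38*j + 240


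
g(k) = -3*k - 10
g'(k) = -3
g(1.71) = -15.13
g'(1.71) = -3.00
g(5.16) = -25.48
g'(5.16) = -3.00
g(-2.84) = -1.48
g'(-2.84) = -3.00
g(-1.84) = -4.48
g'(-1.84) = -3.00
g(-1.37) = -5.89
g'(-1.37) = -3.00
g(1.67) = -15.01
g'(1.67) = -3.00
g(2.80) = -18.40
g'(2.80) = -3.00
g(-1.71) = -4.87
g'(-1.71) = -3.00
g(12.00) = -46.00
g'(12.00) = -3.00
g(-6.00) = 8.00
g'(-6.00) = -3.00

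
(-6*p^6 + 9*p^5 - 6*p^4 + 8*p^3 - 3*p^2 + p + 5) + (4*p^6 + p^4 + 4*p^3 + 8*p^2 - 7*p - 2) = -2*p^6 + 9*p^5 - 5*p^4 + 12*p^3 + 5*p^2 - 6*p + 3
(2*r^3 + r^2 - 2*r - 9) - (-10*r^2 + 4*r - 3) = 2*r^3 + 11*r^2 - 6*r - 6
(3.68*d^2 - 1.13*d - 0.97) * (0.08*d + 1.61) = 0.2944*d^3 + 5.8344*d^2 - 1.8969*d - 1.5617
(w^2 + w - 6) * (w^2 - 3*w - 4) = w^4 - 2*w^3 - 13*w^2 + 14*w + 24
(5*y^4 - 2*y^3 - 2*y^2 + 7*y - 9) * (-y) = -5*y^5 + 2*y^4 + 2*y^3 - 7*y^2 + 9*y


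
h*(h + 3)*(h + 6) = h^3 + 9*h^2 + 18*h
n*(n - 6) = n^2 - 6*n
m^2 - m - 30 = (m - 6)*(m + 5)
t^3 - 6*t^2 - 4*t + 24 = (t - 6)*(t - 2)*(t + 2)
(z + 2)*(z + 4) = z^2 + 6*z + 8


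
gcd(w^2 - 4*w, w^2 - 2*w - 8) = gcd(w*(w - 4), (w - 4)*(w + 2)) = w - 4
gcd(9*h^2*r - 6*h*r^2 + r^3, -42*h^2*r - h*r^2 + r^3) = r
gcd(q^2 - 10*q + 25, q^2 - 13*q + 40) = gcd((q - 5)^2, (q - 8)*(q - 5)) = q - 5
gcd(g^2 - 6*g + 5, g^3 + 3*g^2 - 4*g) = g - 1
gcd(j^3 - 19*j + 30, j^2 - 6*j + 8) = j - 2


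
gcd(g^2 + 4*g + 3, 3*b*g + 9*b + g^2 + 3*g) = g + 3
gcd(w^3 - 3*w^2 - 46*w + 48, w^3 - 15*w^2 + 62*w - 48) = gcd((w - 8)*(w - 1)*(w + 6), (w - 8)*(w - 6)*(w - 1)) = w^2 - 9*w + 8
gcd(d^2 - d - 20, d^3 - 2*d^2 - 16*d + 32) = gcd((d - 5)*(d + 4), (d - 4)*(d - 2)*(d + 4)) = d + 4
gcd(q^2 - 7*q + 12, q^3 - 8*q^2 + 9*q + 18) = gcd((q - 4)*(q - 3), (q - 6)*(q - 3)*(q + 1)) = q - 3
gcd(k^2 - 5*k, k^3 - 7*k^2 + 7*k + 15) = k - 5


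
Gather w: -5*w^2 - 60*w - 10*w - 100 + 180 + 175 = -5*w^2 - 70*w + 255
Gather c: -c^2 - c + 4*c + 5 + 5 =-c^2 + 3*c + 10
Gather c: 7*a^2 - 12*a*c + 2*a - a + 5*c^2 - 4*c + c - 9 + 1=7*a^2 + a + 5*c^2 + c*(-12*a - 3) - 8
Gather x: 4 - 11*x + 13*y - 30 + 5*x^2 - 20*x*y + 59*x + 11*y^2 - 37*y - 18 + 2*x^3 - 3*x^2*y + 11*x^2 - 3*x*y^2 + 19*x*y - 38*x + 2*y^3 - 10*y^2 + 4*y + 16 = 2*x^3 + x^2*(16 - 3*y) + x*(-3*y^2 - y + 10) + 2*y^3 + y^2 - 20*y - 28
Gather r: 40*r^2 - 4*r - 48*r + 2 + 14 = 40*r^2 - 52*r + 16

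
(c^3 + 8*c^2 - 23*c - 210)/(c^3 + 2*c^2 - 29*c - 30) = (c + 7)/(c + 1)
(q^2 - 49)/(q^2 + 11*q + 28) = (q - 7)/(q + 4)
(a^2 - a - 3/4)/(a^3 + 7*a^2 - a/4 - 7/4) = (2*a - 3)/(2*a^2 + 13*a - 7)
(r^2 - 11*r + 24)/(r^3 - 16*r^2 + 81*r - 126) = (r - 8)/(r^2 - 13*r + 42)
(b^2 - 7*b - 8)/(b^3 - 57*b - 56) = 1/(b + 7)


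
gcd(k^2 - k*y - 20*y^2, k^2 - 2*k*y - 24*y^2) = k + 4*y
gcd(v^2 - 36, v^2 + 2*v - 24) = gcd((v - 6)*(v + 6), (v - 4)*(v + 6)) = v + 6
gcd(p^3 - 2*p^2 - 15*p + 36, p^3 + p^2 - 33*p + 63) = p^2 - 6*p + 9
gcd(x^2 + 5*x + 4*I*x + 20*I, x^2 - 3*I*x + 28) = x + 4*I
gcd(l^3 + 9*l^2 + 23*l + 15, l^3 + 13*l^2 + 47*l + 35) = l^2 + 6*l + 5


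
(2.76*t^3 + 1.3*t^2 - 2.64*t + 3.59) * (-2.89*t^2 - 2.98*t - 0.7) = -7.9764*t^5 - 11.9818*t^4 + 1.8236*t^3 - 3.4179*t^2 - 8.8502*t - 2.513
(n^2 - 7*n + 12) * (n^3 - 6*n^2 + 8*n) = n^5 - 13*n^4 + 62*n^3 - 128*n^2 + 96*n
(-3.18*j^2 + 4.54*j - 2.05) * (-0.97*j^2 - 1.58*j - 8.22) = 3.0846*j^4 + 0.620600000000001*j^3 + 20.9549*j^2 - 34.0798*j + 16.851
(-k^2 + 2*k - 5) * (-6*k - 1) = 6*k^3 - 11*k^2 + 28*k + 5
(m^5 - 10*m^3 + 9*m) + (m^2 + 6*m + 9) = m^5 - 10*m^3 + m^2 + 15*m + 9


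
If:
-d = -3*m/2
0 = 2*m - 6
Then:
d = 9/2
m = 3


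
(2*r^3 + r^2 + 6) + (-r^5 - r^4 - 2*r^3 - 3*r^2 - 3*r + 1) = -r^5 - r^4 - 2*r^2 - 3*r + 7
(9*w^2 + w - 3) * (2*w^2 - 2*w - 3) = 18*w^4 - 16*w^3 - 35*w^2 + 3*w + 9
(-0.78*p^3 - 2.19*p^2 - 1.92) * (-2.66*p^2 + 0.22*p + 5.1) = 2.0748*p^5 + 5.6538*p^4 - 4.4598*p^3 - 6.0618*p^2 - 0.4224*p - 9.792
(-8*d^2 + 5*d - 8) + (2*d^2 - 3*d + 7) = -6*d^2 + 2*d - 1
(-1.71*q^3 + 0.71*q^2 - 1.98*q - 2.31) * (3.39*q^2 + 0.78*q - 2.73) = -5.7969*q^5 + 1.0731*q^4 - 1.4901*q^3 - 11.3136*q^2 + 3.6036*q + 6.3063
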